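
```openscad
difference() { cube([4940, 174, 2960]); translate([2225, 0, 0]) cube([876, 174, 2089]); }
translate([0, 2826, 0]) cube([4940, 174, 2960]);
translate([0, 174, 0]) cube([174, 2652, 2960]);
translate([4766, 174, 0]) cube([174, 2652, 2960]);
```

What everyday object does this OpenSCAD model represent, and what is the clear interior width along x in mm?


A single room. The interior width is 4592 mm.

Four walls enclosing a rectangle with a door in the front wall — a room. Outside width 4940 minus two 174 mm walls gives 4592 mm.


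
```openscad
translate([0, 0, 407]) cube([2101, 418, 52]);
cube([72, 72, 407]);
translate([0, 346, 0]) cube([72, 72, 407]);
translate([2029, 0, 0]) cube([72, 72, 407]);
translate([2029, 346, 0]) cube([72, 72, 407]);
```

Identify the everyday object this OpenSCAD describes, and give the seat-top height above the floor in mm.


A bench. The seat-top height is 459 mm.

A long slab on four corner posts — a bench. The slab sits at z = 407 with thickness 52, so the top is 407 + 52 = 459 mm.


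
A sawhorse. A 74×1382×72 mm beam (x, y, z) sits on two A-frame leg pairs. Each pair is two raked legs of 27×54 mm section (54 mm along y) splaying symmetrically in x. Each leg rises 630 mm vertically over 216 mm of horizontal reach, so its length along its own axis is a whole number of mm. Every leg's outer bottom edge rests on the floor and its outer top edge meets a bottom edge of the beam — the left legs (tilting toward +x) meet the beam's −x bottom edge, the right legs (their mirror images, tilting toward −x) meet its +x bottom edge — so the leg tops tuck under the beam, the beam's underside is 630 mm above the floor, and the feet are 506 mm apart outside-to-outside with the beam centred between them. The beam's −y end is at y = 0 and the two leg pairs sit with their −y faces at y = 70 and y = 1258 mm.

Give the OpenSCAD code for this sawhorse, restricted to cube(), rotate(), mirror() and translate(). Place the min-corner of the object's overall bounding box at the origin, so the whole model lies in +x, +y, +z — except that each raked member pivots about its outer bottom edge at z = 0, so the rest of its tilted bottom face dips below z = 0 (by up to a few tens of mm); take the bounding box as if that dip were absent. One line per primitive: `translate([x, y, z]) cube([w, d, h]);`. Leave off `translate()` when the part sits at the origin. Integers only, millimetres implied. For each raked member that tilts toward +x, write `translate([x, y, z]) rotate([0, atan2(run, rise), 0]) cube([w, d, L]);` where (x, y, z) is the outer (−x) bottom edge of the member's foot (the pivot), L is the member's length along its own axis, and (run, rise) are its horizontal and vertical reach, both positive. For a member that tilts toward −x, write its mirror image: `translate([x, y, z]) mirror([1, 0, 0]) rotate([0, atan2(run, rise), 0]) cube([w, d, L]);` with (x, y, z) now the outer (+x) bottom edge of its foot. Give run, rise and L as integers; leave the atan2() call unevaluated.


translate([216, 0, 630]) cube([74, 1382, 72]);
translate([0, 70, 0]) rotate([0, atan2(216, 630), 0]) cube([27, 54, 666]);
translate([506, 70, 0]) mirror([1, 0, 0]) rotate([0, atan2(216, 630), 0]) cube([27, 54, 666]);
translate([0, 1258, 0]) rotate([0, atan2(216, 630), 0]) cube([27, 54, 666]);
translate([506, 1258, 0]) mirror([1, 0, 0]) rotate([0, atan2(216, 630), 0]) cube([27, 54, 666]);


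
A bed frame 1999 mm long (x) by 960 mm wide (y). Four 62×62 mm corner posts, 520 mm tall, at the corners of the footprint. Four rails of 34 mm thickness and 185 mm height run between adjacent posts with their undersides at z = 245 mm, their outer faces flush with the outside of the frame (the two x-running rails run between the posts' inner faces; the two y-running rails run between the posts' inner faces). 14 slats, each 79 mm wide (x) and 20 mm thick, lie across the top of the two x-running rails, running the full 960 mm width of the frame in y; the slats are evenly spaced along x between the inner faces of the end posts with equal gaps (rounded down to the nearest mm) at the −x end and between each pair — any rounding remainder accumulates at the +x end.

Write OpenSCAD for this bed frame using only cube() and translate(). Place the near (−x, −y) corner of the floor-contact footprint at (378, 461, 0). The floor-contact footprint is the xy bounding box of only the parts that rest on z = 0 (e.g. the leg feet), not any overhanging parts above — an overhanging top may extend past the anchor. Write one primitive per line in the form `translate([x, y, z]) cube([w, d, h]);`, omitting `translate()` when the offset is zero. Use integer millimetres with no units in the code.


// slat z = rail_z + rail_h = 245 + 185 = 430
// slat gap = ⌊(1875 − 14·79) / 15⌋ = 51
translate([378, 461, 0]) cube([62, 62, 520]);
translate([378, 1359, 0]) cube([62, 62, 520]);
translate([2315, 461, 0]) cube([62, 62, 520]);
translate([2315, 1359, 0]) cube([62, 62, 520]);
translate([440, 461, 245]) cube([1875, 34, 185]);
translate([440, 1387, 245]) cube([1875, 34, 185]);
translate([378, 523, 245]) cube([34, 836, 185]);
translate([2343, 523, 245]) cube([34, 836, 185]);
translate([491, 461, 430]) cube([79, 960, 20]);
translate([621, 461, 430]) cube([79, 960, 20]);
translate([751, 461, 430]) cube([79, 960, 20]);
translate([881, 461, 430]) cube([79, 960, 20]);
translate([1011, 461, 430]) cube([79, 960, 20]);
translate([1141, 461, 430]) cube([79, 960, 20]);
translate([1271, 461, 430]) cube([79, 960, 20]);
translate([1401, 461, 430]) cube([79, 960, 20]);
translate([1531, 461, 430]) cube([79, 960, 20]);
translate([1661, 461, 430]) cube([79, 960, 20]);
translate([1791, 461, 430]) cube([79, 960, 20]);
translate([1921, 461, 430]) cube([79, 960, 20]);
translate([2051, 461, 430]) cube([79, 960, 20]);
translate([2181, 461, 430]) cube([79, 960, 20]);


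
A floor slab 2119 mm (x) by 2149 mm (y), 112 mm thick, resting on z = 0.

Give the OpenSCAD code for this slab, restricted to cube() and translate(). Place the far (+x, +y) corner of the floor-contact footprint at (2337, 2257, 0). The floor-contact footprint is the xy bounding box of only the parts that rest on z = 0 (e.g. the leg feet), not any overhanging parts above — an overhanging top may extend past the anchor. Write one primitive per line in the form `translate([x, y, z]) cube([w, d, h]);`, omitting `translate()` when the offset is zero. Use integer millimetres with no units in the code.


translate([218, 108, 0]) cube([2119, 2149, 112]);


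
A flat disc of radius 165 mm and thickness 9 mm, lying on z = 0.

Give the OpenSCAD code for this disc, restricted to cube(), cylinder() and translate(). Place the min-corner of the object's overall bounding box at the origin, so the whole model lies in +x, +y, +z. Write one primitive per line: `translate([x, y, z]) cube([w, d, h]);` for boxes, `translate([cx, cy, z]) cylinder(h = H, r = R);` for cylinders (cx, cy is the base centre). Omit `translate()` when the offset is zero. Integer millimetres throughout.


translate([165, 165, 0]) cylinder(h = 9, r = 165);


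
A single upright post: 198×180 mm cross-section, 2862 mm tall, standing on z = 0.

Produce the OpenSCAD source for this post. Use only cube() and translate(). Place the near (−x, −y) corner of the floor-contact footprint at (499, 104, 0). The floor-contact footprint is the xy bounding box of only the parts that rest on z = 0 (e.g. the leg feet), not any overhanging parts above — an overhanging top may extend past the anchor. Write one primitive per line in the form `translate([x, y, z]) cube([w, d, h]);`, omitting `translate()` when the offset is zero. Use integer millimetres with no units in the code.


translate([499, 104, 0]) cube([198, 180, 2862]);


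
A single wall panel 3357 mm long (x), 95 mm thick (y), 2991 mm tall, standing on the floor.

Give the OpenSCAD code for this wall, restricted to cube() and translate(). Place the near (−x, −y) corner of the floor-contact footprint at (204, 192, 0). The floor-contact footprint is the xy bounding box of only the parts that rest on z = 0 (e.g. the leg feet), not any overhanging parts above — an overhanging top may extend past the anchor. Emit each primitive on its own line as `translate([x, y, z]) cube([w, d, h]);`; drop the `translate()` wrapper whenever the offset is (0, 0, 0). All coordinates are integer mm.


translate([204, 192, 0]) cube([3357, 95, 2991]);


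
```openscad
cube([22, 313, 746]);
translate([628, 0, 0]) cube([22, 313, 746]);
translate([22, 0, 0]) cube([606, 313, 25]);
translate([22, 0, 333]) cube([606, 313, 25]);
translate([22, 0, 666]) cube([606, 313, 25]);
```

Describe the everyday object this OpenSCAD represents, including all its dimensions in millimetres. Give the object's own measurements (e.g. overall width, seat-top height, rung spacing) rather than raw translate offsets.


An open bookshelf. Two side panels, each 22 mm thick, 313 mm deep and 746 mm tall, stand 650 mm apart (outside-to-outside). Between them sit 3 shelves, each 25 mm thick and 313 mm deep, spanning the full gap between the sides. The bottom shelf rests on the floor (its underside at z = 0) and the clear gap between one shelf's top and the next shelf's underside is 308 mm.


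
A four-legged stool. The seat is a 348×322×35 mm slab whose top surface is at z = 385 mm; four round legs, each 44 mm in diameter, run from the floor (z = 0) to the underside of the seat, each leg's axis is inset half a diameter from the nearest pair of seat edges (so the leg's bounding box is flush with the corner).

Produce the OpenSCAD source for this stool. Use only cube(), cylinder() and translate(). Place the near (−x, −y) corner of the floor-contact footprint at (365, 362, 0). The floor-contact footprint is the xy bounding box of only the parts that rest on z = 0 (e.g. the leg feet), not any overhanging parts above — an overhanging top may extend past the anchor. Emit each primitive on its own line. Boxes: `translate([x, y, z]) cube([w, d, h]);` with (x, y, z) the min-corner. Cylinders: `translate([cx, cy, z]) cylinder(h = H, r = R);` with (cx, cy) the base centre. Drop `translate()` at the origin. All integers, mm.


translate([365, 362, 350]) cube([348, 322, 35]);
translate([387, 384, 0]) cylinder(h = 350, r = 22);
translate([691, 384, 0]) cylinder(h = 350, r = 22);
translate([387, 662, 0]) cylinder(h = 350, r = 22);
translate([691, 662, 0]) cylinder(h = 350, r = 22);


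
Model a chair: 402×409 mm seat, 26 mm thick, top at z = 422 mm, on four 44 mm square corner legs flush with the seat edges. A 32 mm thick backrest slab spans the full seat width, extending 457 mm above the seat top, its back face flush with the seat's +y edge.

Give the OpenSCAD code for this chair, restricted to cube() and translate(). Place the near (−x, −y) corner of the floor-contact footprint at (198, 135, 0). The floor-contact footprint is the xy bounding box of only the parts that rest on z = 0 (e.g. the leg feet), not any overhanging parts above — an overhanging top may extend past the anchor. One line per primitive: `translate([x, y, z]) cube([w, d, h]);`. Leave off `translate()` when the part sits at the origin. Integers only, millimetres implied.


// leg_h = 422 - 26 = 396
translate([198, 135, 396]) cube([402, 409, 26]);
translate([198, 135, 0]) cube([44, 44, 396]);
translate([556, 135, 0]) cube([44, 44, 396]);
translate([198, 500, 0]) cube([44, 44, 396]);
translate([556, 500, 0]) cube([44, 44, 396]);
translate([198, 512, 422]) cube([402, 32, 457]);


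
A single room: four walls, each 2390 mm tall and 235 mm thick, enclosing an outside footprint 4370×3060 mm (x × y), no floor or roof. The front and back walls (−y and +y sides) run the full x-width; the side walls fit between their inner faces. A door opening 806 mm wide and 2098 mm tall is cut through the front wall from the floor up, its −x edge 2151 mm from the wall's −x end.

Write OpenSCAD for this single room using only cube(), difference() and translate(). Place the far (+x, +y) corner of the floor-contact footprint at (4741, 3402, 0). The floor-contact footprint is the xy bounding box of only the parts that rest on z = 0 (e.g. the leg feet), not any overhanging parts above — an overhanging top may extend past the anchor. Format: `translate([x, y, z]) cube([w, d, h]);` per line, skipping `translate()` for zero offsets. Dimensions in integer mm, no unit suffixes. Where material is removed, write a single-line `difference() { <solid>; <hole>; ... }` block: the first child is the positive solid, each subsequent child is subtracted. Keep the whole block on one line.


difference() { translate([371, 342, 0]) cube([4370, 235, 2390]); translate([2522, 342, 0]) cube([806, 235, 2098]); }
translate([371, 3167, 0]) cube([4370, 235, 2390]);
translate([371, 577, 0]) cube([235, 2590, 2390]);
translate([4506, 577, 0]) cube([235, 2590, 2390]);


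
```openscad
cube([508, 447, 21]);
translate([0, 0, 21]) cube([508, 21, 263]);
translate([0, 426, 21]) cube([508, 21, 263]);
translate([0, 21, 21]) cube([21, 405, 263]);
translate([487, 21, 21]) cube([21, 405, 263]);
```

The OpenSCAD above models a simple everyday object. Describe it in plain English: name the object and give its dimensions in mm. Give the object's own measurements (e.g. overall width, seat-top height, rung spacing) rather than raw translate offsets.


An open-topped rectangular box: outside dimensions 508×447×284 mm, with a uniform wall and base thickness of 21 mm. The base is a full 508×447 slab on the floor; four walls sit on top of the base. The front and back walls (the −y and +y sides) span the full width; the two side walls fit between them.


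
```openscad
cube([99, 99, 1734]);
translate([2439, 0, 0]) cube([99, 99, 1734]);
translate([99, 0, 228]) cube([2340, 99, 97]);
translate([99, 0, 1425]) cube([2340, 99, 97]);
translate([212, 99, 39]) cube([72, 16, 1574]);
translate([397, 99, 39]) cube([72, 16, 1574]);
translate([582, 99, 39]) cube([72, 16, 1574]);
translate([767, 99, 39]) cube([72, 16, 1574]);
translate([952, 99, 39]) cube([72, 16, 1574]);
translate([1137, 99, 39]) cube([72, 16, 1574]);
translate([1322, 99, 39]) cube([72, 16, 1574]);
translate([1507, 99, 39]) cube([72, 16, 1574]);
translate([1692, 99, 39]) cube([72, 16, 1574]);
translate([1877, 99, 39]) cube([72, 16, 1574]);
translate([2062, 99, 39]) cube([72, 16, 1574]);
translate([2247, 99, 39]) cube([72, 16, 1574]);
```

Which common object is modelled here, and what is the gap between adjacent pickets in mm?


A fence section. The picket gap is 113 mm.

Two posts, two rails, 12 pickets — a fence section. Span 2340 mm holds 12 pickets of 72 mm with 13 equal gaps: ⌊(2340 − 12·72) / 13⌋ = 113 mm.


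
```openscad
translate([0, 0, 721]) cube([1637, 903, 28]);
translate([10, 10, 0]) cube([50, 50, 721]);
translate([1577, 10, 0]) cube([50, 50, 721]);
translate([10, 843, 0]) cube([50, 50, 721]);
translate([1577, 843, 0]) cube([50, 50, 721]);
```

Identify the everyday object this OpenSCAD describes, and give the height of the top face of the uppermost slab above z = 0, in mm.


A table. The table height is 749 mm.

A 1637×903×28 slab sits at z = 721 on four 50 mm square posts — a table. The top surface is at 721 + 28 = 749 mm.


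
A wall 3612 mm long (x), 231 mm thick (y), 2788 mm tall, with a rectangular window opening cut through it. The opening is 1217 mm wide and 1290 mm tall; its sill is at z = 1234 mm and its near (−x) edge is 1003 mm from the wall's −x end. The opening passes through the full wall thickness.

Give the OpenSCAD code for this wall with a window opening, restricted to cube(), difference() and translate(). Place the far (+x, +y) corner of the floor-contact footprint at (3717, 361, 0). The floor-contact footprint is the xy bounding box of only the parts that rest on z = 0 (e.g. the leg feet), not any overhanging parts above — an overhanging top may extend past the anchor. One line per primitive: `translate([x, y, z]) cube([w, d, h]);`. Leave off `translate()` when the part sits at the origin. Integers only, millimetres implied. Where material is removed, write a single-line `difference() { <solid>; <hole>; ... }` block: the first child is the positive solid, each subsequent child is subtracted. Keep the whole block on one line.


difference() { translate([105, 130, 0]) cube([3612, 231, 2788]); translate([1108, 130, 1234]) cube([1217, 231, 1290]); }


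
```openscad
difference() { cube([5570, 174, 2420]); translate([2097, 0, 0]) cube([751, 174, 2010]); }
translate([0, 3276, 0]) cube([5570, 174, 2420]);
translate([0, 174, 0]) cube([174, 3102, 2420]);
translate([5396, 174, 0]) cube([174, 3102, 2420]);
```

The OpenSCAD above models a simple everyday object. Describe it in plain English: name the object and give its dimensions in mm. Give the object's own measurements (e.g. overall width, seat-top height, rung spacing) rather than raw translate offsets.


A single room: four walls, each 2420 mm tall and 174 mm thick, enclosing an outside footprint 5570×3450 mm (x × y), no floor or roof. The front and back walls (−y and +y sides) run the full x-width; the side walls fit between their inner faces. A door opening 751 mm wide and 2010 mm tall is cut through the front wall from the floor up, its −x edge 2097 mm from the wall's −x end.


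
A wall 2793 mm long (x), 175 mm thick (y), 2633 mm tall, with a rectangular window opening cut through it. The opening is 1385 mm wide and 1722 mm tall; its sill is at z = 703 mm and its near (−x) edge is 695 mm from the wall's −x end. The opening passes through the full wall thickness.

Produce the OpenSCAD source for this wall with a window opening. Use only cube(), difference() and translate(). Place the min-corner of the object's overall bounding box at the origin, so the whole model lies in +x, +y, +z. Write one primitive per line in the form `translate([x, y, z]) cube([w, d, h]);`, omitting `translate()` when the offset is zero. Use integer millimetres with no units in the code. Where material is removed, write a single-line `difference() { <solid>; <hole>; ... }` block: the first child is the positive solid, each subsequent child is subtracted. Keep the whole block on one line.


difference() { cube([2793, 175, 2633]); translate([695, 0, 703]) cube([1385, 175, 1722]); }


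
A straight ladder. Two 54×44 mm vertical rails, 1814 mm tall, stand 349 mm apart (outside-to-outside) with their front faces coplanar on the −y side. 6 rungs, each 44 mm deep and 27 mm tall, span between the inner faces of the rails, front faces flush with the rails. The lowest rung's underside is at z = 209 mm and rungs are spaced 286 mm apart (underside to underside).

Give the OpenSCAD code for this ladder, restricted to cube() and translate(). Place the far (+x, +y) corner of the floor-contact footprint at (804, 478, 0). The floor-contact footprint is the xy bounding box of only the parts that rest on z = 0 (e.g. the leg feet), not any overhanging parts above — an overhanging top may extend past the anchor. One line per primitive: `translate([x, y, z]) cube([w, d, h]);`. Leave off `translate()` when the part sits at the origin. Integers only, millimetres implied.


translate([455, 434, 0]) cube([54, 44, 1814]);
translate([750, 434, 0]) cube([54, 44, 1814]);
translate([509, 434, 209]) cube([241, 44, 27]);
translate([509, 434, 495]) cube([241, 44, 27]);
translate([509, 434, 781]) cube([241, 44, 27]);
translate([509, 434, 1067]) cube([241, 44, 27]);
translate([509, 434, 1353]) cube([241, 44, 27]);
translate([509, 434, 1639]) cube([241, 44, 27]);


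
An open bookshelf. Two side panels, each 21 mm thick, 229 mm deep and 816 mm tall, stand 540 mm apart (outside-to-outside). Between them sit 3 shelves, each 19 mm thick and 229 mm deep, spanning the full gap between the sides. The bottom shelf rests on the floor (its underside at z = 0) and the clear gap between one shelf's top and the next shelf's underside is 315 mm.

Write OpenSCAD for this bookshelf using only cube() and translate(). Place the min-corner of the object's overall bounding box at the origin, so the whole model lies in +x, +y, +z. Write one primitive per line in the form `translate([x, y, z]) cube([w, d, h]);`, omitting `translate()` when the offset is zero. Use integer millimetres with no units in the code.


cube([21, 229, 816]);
translate([519, 0, 0]) cube([21, 229, 816]);
translate([21, 0, 0]) cube([498, 229, 19]);
translate([21, 0, 334]) cube([498, 229, 19]);
translate([21, 0, 668]) cube([498, 229, 19]);


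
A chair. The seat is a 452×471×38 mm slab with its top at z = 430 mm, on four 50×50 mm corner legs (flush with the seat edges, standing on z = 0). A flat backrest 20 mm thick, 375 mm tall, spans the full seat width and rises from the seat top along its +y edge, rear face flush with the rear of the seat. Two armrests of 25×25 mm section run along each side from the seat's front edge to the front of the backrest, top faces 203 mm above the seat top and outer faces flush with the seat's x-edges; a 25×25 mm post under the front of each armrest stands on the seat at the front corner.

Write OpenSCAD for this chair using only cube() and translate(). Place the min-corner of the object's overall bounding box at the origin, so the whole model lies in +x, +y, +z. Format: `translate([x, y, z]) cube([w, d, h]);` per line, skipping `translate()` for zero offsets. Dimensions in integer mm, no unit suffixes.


// leg_h = 430 - 38 = 392
// arm post h = 203 - 25 = 178
translate([0, 0, 392]) cube([452, 471, 38]);
cube([50, 50, 392]);
translate([402, 0, 0]) cube([50, 50, 392]);
translate([0, 421, 0]) cube([50, 50, 392]);
translate([402, 421, 0]) cube([50, 50, 392]);
translate([0, 451, 430]) cube([452, 20, 375]);
translate([0, 0, 608]) cube([25, 451, 25]);
translate([427, 0, 608]) cube([25, 451, 25]);
translate([0, 0, 430]) cube([25, 25, 178]);
translate([427, 0, 430]) cube([25, 25, 178]);


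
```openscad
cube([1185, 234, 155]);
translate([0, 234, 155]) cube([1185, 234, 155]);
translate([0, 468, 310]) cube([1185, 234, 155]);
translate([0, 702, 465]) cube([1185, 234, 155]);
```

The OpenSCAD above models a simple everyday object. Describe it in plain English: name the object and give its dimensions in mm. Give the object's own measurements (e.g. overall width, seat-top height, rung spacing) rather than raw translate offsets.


A straight staircase of 4 solid steps. Each step is 1185 mm wide (x), 234 mm deep (y, the going) and 155 mm tall (the rise). The first step rests on the floor; each subsequent step sits one going further in +y and one rise higher in +z, directly behind and above the previous step with no overlap.


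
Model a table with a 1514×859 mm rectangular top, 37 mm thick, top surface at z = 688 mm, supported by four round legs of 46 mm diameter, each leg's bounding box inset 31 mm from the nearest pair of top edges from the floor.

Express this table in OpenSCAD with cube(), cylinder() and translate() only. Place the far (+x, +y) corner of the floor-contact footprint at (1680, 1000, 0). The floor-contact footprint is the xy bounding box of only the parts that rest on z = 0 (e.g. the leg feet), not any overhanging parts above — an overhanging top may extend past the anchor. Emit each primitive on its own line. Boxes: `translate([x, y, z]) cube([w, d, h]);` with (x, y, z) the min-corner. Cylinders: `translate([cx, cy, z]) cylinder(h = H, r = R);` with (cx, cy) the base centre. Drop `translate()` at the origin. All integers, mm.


translate([197, 172, 651]) cube([1514, 859, 37]);
translate([251, 226, 0]) cylinder(h = 651, r = 23);
translate([1657, 226, 0]) cylinder(h = 651, r = 23);
translate([251, 977, 0]) cylinder(h = 651, r = 23);
translate([1657, 977, 0]) cylinder(h = 651, r = 23);


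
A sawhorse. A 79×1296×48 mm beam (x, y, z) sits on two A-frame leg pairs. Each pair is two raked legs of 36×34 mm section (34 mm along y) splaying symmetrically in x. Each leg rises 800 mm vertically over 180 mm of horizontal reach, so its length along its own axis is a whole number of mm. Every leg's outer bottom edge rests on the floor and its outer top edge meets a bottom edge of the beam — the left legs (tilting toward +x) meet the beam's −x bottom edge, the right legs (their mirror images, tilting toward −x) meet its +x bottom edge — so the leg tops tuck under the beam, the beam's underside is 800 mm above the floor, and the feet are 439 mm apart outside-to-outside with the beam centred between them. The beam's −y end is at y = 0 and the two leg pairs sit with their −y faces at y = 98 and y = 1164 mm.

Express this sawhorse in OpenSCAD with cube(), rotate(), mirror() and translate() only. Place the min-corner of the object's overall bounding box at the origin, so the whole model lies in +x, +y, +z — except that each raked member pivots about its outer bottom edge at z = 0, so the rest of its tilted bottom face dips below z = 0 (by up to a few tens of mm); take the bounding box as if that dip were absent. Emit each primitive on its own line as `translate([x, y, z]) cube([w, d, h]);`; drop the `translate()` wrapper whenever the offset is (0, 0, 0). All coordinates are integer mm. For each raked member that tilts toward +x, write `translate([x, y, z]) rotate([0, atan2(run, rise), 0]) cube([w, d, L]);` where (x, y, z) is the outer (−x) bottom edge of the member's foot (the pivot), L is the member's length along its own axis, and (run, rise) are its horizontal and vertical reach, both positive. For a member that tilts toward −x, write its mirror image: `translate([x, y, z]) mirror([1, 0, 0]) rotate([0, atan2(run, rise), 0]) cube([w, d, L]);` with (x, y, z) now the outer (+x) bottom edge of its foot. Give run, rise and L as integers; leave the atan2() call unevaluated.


translate([180, 0, 800]) cube([79, 1296, 48]);
translate([0, 98, 0]) rotate([0, atan2(180, 800), 0]) cube([36, 34, 820]);
translate([439, 98, 0]) mirror([1, 0, 0]) rotate([0, atan2(180, 800), 0]) cube([36, 34, 820]);
translate([0, 1164, 0]) rotate([0, atan2(180, 800), 0]) cube([36, 34, 820]);
translate([439, 1164, 0]) mirror([1, 0, 0]) rotate([0, atan2(180, 800), 0]) cube([36, 34, 820]);


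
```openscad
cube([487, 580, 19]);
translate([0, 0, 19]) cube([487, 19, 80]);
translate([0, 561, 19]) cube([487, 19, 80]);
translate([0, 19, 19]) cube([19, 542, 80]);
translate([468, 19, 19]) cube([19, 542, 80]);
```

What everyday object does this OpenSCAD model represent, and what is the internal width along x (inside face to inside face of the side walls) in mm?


An open box. The internal width is 449 mm.

A 487×580 base slab with four walls standing on it — an open box. The base is 487 mm wide and the walls are 19 mm thick, so the internal width is 487 − 2 × 19 = 449 mm.


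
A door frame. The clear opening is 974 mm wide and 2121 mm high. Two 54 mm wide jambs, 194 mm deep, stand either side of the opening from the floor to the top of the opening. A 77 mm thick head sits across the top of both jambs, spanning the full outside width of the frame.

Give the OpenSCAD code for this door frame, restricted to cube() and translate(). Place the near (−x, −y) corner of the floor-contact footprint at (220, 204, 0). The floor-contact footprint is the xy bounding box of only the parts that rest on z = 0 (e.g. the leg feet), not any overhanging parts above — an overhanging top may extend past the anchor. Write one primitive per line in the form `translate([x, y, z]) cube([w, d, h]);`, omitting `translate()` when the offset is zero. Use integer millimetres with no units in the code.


translate([220, 204, 0]) cube([54, 194, 2121]);
translate([1248, 204, 0]) cube([54, 194, 2121]);
translate([220, 204, 2121]) cube([1082, 194, 77]);


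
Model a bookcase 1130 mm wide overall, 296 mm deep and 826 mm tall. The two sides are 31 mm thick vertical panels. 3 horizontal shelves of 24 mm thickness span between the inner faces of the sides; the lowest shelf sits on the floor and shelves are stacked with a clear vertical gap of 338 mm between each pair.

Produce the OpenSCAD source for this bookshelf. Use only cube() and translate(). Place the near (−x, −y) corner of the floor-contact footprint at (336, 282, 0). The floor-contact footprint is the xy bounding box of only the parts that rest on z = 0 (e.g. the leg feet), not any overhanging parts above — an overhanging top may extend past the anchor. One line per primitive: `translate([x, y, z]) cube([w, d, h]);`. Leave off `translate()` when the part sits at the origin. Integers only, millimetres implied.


translate([336, 282, 0]) cube([31, 296, 826]);
translate([1435, 282, 0]) cube([31, 296, 826]);
translate([367, 282, 0]) cube([1068, 296, 24]);
translate([367, 282, 362]) cube([1068, 296, 24]);
translate([367, 282, 724]) cube([1068, 296, 24]);


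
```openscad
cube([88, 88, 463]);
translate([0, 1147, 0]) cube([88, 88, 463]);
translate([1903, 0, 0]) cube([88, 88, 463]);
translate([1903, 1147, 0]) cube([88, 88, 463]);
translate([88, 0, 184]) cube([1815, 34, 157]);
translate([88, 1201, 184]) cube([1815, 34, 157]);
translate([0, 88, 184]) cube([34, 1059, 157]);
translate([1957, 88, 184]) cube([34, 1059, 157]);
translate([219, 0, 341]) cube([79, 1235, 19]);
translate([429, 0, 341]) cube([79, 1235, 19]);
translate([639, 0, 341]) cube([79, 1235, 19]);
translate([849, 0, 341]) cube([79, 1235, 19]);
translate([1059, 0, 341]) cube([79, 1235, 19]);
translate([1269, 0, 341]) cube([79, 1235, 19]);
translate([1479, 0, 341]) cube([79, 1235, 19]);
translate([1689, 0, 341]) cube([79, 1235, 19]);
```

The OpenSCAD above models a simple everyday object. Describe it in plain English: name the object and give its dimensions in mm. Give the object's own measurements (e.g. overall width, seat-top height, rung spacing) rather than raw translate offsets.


A bed frame 1991 mm long (x) by 1235 mm wide (y). Four 88×88 mm corner posts, 463 mm tall, at the corners of the footprint. Four rails of 34 mm thickness and 157 mm height run between adjacent posts with their undersides at z = 184 mm, their outer faces flush with the outside of the frame (the two x-running rails run between the posts' inner faces; the two y-running rails run between the posts' inner faces). 8 slats, each 79 mm wide (x) and 19 mm thick, lie across the top of the two x-running rails, running the full 1235 mm width of the frame in y; along x they sit between the end posts with a 131 mm gap after the −x posts and between neighbouring slats, leaving 135 mm before the +x posts.


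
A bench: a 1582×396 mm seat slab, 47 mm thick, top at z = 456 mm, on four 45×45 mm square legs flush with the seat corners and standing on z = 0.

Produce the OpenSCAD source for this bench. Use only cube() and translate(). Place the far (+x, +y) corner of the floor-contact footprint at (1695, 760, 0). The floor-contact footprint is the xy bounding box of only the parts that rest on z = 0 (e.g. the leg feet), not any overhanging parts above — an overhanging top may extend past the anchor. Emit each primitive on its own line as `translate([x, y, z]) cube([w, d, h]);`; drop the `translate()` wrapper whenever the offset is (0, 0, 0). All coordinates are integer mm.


translate([113, 364, 409]) cube([1582, 396, 47]);
translate([113, 364, 0]) cube([45, 45, 409]);
translate([113, 715, 0]) cube([45, 45, 409]);
translate([1650, 364, 0]) cube([45, 45, 409]);
translate([1650, 715, 0]) cube([45, 45, 409]);


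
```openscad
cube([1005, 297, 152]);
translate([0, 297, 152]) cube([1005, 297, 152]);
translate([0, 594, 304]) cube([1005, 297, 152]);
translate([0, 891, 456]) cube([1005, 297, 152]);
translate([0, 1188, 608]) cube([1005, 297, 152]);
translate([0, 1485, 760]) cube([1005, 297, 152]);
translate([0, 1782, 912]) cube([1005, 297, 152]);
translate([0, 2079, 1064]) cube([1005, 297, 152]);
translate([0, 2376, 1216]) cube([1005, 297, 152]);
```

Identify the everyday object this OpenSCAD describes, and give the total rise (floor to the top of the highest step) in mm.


A staircase. The total rise is 1368 mm.

9 identical blocks, each offset up and back from the previous — a staircase. Each step is 152 mm tall and there are 9 of them, so the total rise is 9 × 152 = 1368 mm.


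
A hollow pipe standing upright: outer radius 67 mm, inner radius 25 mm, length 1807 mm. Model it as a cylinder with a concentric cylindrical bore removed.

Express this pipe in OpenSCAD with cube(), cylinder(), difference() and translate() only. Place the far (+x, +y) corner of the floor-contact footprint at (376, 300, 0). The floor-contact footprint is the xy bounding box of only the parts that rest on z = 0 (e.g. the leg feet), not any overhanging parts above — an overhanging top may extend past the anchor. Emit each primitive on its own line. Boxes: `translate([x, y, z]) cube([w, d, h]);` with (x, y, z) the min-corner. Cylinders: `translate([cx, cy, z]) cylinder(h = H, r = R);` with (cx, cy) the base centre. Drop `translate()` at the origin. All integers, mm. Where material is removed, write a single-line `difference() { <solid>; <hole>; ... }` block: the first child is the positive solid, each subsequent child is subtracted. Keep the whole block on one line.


difference() { translate([309, 233, 0]) cylinder(h = 1807, r = 67); translate([309, 233, 0]) cylinder(h = 1807, r = 25); }


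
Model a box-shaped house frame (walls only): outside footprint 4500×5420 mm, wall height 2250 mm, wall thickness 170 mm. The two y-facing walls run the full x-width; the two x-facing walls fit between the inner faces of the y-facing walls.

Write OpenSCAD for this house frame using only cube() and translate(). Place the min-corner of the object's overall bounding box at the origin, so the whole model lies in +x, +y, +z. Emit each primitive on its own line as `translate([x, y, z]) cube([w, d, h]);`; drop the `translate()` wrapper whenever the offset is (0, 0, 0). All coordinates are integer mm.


cube([4500, 170, 2250]);
translate([0, 5250, 0]) cube([4500, 170, 2250]);
translate([0, 170, 0]) cube([170, 5080, 2250]);
translate([4330, 170, 0]) cube([170, 5080, 2250]);


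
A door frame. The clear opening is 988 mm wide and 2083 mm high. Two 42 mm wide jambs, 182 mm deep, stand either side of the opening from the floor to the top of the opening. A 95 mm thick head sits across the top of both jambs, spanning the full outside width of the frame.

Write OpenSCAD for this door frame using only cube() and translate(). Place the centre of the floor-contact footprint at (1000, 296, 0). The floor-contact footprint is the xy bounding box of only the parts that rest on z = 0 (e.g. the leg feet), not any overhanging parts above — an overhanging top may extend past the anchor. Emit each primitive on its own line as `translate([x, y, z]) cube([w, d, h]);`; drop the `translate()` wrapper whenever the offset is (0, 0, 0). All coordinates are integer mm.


translate([464, 205, 0]) cube([42, 182, 2083]);
translate([1494, 205, 0]) cube([42, 182, 2083]);
translate([464, 205, 2083]) cube([1072, 182, 95]);


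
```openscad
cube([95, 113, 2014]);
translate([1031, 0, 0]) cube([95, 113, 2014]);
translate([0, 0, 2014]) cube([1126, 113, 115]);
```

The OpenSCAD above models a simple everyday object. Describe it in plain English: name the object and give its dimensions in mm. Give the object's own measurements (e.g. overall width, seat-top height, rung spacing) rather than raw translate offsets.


A door frame. The clear opening is 936 mm wide and 2014 mm high. Two 95 mm wide jambs, 113 mm deep, stand either side of the opening from the floor to the top of the opening. A 115 mm thick head sits across the top of both jambs, spanning the full outside width of the frame.


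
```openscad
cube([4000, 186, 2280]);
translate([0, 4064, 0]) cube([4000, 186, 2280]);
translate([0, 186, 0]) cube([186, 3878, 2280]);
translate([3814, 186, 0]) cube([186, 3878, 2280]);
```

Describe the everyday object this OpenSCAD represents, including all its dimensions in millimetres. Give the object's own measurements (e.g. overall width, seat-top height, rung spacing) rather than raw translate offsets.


The wall frame of a small rectangular building: four walls, each 2280 mm tall and 186 mm thick, enclosing a footprint 4000 mm (x) by 4250 mm (y) outside-to-outside, with no floor or roof. The front and back walls (the −y and +y sides) span the full width; the two side walls fit between them.


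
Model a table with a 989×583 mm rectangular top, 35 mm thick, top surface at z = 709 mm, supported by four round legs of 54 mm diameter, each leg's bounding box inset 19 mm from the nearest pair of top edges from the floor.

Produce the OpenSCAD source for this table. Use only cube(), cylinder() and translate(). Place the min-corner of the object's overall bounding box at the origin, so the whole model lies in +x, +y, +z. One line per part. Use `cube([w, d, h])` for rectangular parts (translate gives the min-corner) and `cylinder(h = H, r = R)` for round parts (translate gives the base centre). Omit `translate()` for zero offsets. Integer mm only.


translate([0, 0, 674]) cube([989, 583, 35]);
translate([46, 46, 0]) cylinder(h = 674, r = 27);
translate([943, 46, 0]) cylinder(h = 674, r = 27);
translate([46, 537, 0]) cylinder(h = 674, r = 27);
translate([943, 537, 0]) cylinder(h = 674, r = 27);


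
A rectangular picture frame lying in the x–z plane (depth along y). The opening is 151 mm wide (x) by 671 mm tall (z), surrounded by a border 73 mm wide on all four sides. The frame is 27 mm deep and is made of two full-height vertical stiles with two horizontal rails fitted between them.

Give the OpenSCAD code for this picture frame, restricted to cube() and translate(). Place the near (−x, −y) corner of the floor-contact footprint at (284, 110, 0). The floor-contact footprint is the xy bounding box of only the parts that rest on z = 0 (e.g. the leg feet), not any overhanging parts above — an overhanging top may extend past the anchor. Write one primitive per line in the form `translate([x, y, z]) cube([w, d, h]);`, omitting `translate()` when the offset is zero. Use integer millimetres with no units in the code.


translate([284, 110, 0]) cube([73, 27, 817]);
translate([508, 110, 0]) cube([73, 27, 817]);
translate([357, 110, 0]) cube([151, 27, 73]);
translate([357, 110, 744]) cube([151, 27, 73]);


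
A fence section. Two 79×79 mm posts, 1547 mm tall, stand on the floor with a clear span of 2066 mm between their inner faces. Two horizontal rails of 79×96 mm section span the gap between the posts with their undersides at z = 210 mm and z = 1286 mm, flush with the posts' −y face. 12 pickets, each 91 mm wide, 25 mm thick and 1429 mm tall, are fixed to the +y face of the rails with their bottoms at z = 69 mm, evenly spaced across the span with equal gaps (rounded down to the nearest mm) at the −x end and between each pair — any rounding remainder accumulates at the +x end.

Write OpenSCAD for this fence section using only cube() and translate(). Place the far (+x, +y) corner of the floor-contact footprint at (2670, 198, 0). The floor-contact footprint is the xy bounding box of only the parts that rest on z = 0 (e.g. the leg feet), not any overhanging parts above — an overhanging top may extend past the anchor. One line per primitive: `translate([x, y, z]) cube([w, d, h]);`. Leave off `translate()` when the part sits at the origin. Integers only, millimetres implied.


translate([446, 119, 0]) cube([79, 79, 1547]);
translate([2591, 119, 0]) cube([79, 79, 1547]);
translate([525, 119, 210]) cube([2066, 79, 96]);
translate([525, 119, 1286]) cube([2066, 79, 96]);
translate([599, 198, 69]) cube([91, 25, 1429]);
translate([764, 198, 69]) cube([91, 25, 1429]);
translate([929, 198, 69]) cube([91, 25, 1429]);
translate([1094, 198, 69]) cube([91, 25, 1429]);
translate([1259, 198, 69]) cube([91, 25, 1429]);
translate([1424, 198, 69]) cube([91, 25, 1429]);
translate([1589, 198, 69]) cube([91, 25, 1429]);
translate([1754, 198, 69]) cube([91, 25, 1429]);
translate([1919, 198, 69]) cube([91, 25, 1429]);
translate([2084, 198, 69]) cube([91, 25, 1429]);
translate([2249, 198, 69]) cube([91, 25, 1429]);
translate([2414, 198, 69]) cube([91, 25, 1429]);


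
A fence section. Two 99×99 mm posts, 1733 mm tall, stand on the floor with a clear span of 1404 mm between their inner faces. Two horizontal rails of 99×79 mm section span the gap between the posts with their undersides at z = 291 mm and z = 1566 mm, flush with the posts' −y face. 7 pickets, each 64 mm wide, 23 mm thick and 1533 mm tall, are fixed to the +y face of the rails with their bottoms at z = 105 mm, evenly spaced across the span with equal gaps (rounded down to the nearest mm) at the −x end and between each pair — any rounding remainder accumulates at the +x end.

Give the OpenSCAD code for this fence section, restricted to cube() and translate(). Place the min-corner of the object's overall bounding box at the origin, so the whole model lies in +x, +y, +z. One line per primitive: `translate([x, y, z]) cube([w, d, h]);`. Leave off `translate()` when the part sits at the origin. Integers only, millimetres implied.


cube([99, 99, 1733]);
translate([1503, 0, 0]) cube([99, 99, 1733]);
translate([99, 0, 291]) cube([1404, 99, 79]);
translate([99, 0, 1566]) cube([1404, 99, 79]);
translate([218, 99, 105]) cube([64, 23, 1533]);
translate([401, 99, 105]) cube([64, 23, 1533]);
translate([584, 99, 105]) cube([64, 23, 1533]);
translate([767, 99, 105]) cube([64, 23, 1533]);
translate([950, 99, 105]) cube([64, 23, 1533]);
translate([1133, 99, 105]) cube([64, 23, 1533]);
translate([1316, 99, 105]) cube([64, 23, 1533]);
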